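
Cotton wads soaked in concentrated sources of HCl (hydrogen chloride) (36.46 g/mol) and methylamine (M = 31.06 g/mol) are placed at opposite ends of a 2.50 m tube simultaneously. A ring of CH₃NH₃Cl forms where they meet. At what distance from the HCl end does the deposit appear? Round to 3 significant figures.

Graham's law gives d_HCl/d_CH₃NH₂ = rate_HCl/rate_CH₃NH₂ = √(M_CH₃NH₂/M_HCl) = √(31.06/36.46) = 0.9230.
With d_HCl + d_CH₃NH₂ = 2.50 m, d_CH₃NH₂ = 2.50/(1 + 0.9230) = 1.300 m.
d_HCl = 2.50 − 1.300 = 1.20 m.

1.20 m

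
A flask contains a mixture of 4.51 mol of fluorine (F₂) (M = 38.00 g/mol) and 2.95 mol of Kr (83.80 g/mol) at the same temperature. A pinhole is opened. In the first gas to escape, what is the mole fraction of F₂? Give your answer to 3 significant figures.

Effusion rate of each component ∝ n_i/√M_i (partial pressure × 1/√M).
Mole fraction of F₂ in the effusate = (n_F₂/√M_F₂) / (n_F₂/√M_F₂ + n_Kr/√M_Kr)
= (4.51/√38.00) / (4.51/√38.00 + 2.95/√83.80) = 0.7316/(0.7316 + 0.3223) = 0.694.

0.694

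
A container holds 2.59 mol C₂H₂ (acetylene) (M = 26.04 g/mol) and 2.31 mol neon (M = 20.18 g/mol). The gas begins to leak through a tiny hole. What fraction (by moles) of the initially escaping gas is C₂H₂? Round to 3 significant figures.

Rate_i ∝ x_i/√M_i (Graham's law weighted by mole fraction), so the effusate composition follows n_i/√M_i.
Mole fraction of C₂H₂ in the effusate = (n_C₂H₂/√M_C₂H₂) / (n_C₂H₂/√M_C₂H₂ + n_Ne/√M_Ne)
= (2.59/√26.04) / (2.59/√26.04 + 2.31/√20.18) = 0.5076/(0.5076 + 0.5142) = 0.497.

0.497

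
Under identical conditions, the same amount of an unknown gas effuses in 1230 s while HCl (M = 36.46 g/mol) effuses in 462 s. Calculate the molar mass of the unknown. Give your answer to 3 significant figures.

258 g/mol

Graham's law gives t_X/t_HCl = √(M_X/M_HCl).
1230/462 = 2.662 = √(M_X/36.46)
M_X = 36.46 × 2.662² = 36.46 × 7.088 = 258 g/mol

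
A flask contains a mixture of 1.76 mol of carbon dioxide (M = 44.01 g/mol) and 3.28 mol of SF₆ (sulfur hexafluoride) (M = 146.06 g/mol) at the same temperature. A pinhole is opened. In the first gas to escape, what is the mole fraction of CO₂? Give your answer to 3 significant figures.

0.494

Each component's effusion rate ∝ (its partial pressure)·(1/√M) ∝ n_i/√M_i.
Mole fraction of CO₂ in the effusate = (n_CO₂/√M_CO₂) / (n_CO₂/√M_CO₂ + n_SF₆/√M_SF₆)
= (1.76/√44.01) / (1.76/√44.01 + 3.28/√146.06) = 0.2653/(0.2653 + 0.2714) = 0.494.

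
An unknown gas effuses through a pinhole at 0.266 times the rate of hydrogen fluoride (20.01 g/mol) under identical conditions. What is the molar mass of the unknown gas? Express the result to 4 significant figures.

By Graham's law, rate_X/rate_HF = √(M_HF/M_X).
0.266 = √(20.01/M_X)
M_X = 20.01 / 0.266² = 20.01 / 0.07076 = 282.8 g/mol

282.8 g/mol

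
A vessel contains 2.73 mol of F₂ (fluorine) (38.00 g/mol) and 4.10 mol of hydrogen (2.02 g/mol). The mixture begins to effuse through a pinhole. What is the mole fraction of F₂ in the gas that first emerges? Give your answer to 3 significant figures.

0.133

Rate_i ∝ x_i/√M_i (Graham's law weighted by mole fraction), so the effusate composition follows n_i/√M_i.
So x_F₂ in the escaping gas = (n_F₂/√M_F₂) / Σ(n_i/√M_i)
= (2.73/√38.00) / (2.73/√38.00 + 4.10/√2.02) = 0.4429/(0.4429 + 2.885) = 0.133.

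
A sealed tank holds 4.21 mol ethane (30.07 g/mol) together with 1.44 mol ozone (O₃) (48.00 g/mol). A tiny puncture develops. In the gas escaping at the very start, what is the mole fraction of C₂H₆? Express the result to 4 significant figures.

0.7870

Each component's effusion rate ∝ (its partial pressure)·(1/√M) ∝ n_i/√M_i.
So x_C₂H₆ in the escaping gas = (n_C₂H₆/√M_C₂H₆) / Σ(n_i/√M_i)
= (4.21/√30.07) / (4.21/√30.07 + 1.44/√48.00) = 0.7677/(0.7677 + 0.2078) = 0.7870.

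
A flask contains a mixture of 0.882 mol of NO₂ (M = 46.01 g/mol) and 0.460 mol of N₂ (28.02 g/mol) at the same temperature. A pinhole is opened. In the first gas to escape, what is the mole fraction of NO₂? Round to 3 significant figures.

0.599

Rate_i ∝ x_i/√M_i (Graham's law weighted by mole fraction), so the effusate composition follows n_i/√M_i.
Mole fraction of NO₂ in the effusate = (n_NO₂/√M_NO₂) / (n_NO₂/√M_NO₂ + n_N₂/√M_N₂)
= (0.882/√46.01) / (0.882/√46.01 + 0.460/√28.02) = 0.1300/(0.1300 + 0.08690) = 0.599.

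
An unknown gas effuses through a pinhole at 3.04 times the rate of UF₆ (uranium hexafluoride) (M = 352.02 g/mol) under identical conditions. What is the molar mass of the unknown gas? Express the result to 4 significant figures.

38.09 g/mol

Graham's law gives rate_X/rate_UF₆ = √(M_UF₆/M_X).
3.04 = √(352.02/M_X)
M_X = 352.02 / 3.04² = 352.02 / 9.242 = 38.09 g/mol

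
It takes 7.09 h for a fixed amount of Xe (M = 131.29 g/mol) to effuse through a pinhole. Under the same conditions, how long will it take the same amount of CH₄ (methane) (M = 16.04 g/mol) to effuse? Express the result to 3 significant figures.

2.48 h

Using Graham's law: t_CH₄/t_Xe = √(M_CH₄/M_Xe) = √(16.04/131.29) = √0.1222 = 0.3495.
So the time for CH₄ is 7.09 × 0.3495 = 2.48 h.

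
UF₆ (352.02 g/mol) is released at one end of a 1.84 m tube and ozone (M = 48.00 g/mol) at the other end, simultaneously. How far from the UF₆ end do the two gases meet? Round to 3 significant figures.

In equal time, each gas travels a distance ∝ its rate ∝ 1/√M, so d_UF₆/d_O₃ = √(M_O₃/M_UF₆) = √(48.00/352.02) = 0.3693.
With d_UF₆ + d_O₃ = 1.84 m, d_O₃ = 1.84/(1 + 0.3693) = 1.344 m.
d_UF₆ = 1.84 − 1.344 = 0.496 m.

0.496 m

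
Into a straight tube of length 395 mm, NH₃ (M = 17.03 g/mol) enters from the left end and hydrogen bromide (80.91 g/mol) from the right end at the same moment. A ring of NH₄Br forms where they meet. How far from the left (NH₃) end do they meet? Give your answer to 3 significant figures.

In equal time, each gas travels a distance ∝ its rate ∝ 1/√M, so d_NH₃/d_HBr = √(M_HBr/M_NH₃) = √(80.91/17.03) = 2.180.
With d_NH₃ + d_HBr = 395 mm, d_HBr = 395/(1 + 2.180) = 124.2 mm.
d_NH₃ = 395 − 124.2 = 271 mm.

271 mm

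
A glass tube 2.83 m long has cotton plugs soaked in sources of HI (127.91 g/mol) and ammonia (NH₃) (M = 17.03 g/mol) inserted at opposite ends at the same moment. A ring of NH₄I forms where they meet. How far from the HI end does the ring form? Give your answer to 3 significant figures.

0.757 m

The fronts meet when d_HI + d_NH₃ = L with d_HI/d_NH₃ = √(M_NH₃/M_HI) (Graham's law). Here √(M_NH₃/M_HI) = √(17.03/127.91) = 0.3649.
With d_HI + d_NH₃ = 2.83 m, d_NH₃ = 2.83/(1 + 0.3649) = 2.073 m.
d_HI = 2.83 − 2.073 = 0.757 m.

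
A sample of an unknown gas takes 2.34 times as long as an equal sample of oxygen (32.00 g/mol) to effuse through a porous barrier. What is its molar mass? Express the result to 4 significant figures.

Graham's law gives t_X/t_O₂ = √(M_X/M_O₂).
2.34 = √(M_X/32.00)
M_X = 32.00 × 2.34² = 32.00 × 5.476 = 175.2 g/mol

175.2 g/mol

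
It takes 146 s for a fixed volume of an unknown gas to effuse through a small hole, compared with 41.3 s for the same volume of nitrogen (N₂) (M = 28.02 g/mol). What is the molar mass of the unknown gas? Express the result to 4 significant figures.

350.2 g/mol

Since effusion rate ∝ 1/√M, t_X/t_N₂ = √(M_X/M_N₂).
146/41.3 = 3.535 = √(M_X/28.02)
M_X = 28.02 × 3.535² = 28.02 × 12.50 = 350.2 g/mol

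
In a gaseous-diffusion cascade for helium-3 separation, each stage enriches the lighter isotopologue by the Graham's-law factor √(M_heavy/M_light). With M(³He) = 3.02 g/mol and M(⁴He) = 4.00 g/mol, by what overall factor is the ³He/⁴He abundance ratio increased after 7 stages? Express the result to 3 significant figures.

2.67

Each stage multiplies the ratio by α = √(4.00/3.02), so after 7 stages the overall factor is α^7 = (4.00/3.02)^(7/2).
= 1.32450^(7/2) = 2.67.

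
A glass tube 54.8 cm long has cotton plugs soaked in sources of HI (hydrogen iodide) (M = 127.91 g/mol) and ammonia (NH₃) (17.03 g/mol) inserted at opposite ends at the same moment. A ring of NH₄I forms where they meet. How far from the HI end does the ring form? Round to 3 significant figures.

Distances travelled in equal time are proportional to diffusion rates, so d_HI/d_NH₃ = √(M_NH₃/M_HI) = √(17.03/127.91) = 0.3649.
With d_HI + d_NH₃ = 54.8 cm, d_NH₃ = 54.8/(1 + 0.3649) = 40.15 cm.
d_HI = 54.8 − 40.15 = 14.7 cm.

14.7 cm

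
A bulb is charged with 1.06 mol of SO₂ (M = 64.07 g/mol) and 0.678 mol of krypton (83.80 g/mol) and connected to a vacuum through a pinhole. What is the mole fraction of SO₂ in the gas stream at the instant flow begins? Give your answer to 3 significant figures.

0.641

Effusion rate of each component ∝ n_i/√M_i (partial pressure × 1/√M).
x_SO₂(eff) = (n_SO₂/√M_SO₂) / (n_SO₂/√M_SO₂ + n_Kr/√M_Kr)
= (1.06/√64.07) / (1.06/√64.07 + 0.678/√83.80) = 0.1324/(0.1324 + 0.07406) = 0.641.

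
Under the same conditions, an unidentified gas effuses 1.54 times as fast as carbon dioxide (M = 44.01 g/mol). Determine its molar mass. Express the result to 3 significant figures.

Using Graham's law: rate_X/rate_CO₂ = √(M_CO₂/M_X).
1.54 = √(44.01/M_X)
M_X = 44.01 / 1.54² = 44.01 / 2.372 = 18.6 g/mol

18.6 g/mol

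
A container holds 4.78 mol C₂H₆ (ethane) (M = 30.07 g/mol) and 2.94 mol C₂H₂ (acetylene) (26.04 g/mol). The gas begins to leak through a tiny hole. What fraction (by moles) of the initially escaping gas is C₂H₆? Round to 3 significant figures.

Each component's effusion rate ∝ (its partial pressure)·(1/√M) ∝ n_i/√M_i.
So x_C₂H₆ in the escaping gas = (n_C₂H₆/√M_C₂H₆) / Σ(n_i/√M_i)
= (4.78/√30.07) / (4.78/√30.07 + 2.94/√26.04) = 0.8717/(0.8717 + 0.5761) = 0.602.

0.602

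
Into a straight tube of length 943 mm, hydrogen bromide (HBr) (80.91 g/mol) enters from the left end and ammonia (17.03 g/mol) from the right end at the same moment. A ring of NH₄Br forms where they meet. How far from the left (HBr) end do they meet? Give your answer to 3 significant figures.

Graham's law gives d_HBr/d_NH₃ = rate_HBr/rate_NH₃ = √(M_NH₃/M_HBr) = √(17.03/80.91) = 0.4588.
With d_HBr + d_NH₃ = 943 mm, d_NH₃ = 943/(1 + 0.4588) = 646.4 mm.
d_HBr = 943 − 646.4 = 297 mm.

297 mm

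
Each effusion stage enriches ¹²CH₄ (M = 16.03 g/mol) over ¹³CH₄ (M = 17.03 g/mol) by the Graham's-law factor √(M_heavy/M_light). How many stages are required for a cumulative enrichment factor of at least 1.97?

With α = √(17.03/16.03) per stage, ln α = ½ ln(1.06238) = 0.03026.
Need α^N ≥ 1.97 ⇒ N ≥ ln(1.97) / ln α = 0.6780 / 0.03026 = 22.41.
Rounding up, N = 23 stages.

23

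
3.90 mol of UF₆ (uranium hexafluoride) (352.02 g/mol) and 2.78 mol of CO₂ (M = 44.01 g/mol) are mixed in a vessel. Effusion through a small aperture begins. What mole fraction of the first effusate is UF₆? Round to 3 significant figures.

0.332

Rate_i ∝ x_i/√M_i (Graham's law weighted by mole fraction), so the effusate composition follows n_i/√M_i.
x_UF₆(eff) = (n_UF₆/√M_UF₆) / (n_UF₆/√M_UF₆ + n_CO₂/√M_CO₂)
= (3.90/√352.02) / (3.90/√352.02 + 2.78/√44.01) = 0.2079/(0.2079 + 0.4191) = 0.332.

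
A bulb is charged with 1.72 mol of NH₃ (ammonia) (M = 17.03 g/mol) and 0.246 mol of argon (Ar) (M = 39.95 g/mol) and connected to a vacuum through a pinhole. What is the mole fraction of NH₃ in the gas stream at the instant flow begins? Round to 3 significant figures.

The effusion rate of species i is ∝ p_i/√M_i ∝ n_i/√M_i.
x_NH₃(eff) = (n_NH₃/√M_NH₃) / (n_NH₃/√M_NH₃ + n_Ar/√M_Ar)
= (1.72/√17.03) / (1.72/√17.03 + 0.246/√39.95) = 0.4168/(0.4168 + 0.03892) = 0.915.

0.915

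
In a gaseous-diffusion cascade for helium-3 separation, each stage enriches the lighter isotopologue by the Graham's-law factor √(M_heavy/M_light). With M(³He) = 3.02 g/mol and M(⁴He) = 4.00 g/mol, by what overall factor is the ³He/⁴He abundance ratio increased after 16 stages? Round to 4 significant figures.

The single-stage factor is √(M_heavy/M_light), so 16 stages give [√(4.00/3.02)]^16 = (4.00/3.02)^(16/2).
= 1.32450^8 = 9.472.

9.472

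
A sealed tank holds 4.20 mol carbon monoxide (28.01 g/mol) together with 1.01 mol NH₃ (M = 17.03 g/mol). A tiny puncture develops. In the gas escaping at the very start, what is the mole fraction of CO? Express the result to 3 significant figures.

Effusion rate of each component ∝ n_i/√M_i (partial pressure × 1/√M).
x_CO(eff) = (n_CO/√M_CO) / (n_CO/√M_CO + n_NH₃/√M_NH₃)
= (4.20/√28.01) / (4.20/√28.01 + 1.01/√17.03) = 0.7936/(0.7936 + 0.2447) = 0.764.

0.764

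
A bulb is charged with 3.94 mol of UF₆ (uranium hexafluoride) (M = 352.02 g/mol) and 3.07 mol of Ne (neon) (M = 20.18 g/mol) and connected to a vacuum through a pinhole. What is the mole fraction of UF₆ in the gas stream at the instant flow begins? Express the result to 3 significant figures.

The effusion rate of species i is ∝ p_i/√M_i ∝ n_i/√M_i.
Mole fraction of UF₆ in the effusate = (n_UF₆/√M_UF₆) / (n_UF₆/√M_UF₆ + n_Ne/√M_Ne)
= (3.94/√352.02) / (3.94/√352.02 + 3.07/√20.18) = 0.2100/(0.2100 + 0.6834) = 0.235.

0.235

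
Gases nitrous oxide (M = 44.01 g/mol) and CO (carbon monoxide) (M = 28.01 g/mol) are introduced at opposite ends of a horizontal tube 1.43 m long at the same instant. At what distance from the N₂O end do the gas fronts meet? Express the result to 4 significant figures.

Distances travelled in equal time are proportional to diffusion rates, so d_N₂O/d_CO = √(M_CO/M_N₂O) = √(28.01/44.01) = 0.7978.
With d_N₂O + d_CO = 1.43 m, d_CO = 1.43/(1 + 0.7978) = 0.7954 m.
d_N₂O = 1.43 − 0.7954 = 0.6346 m.

0.6346 m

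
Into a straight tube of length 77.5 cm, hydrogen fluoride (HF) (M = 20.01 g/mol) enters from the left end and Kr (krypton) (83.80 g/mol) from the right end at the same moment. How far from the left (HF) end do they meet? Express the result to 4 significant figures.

52.06 cm

Distances travelled in equal time are proportional to diffusion rates, so d_HF/d_Kr = √(M_Kr/M_HF) = √(83.80/20.01) = 2.046.
With d_HF + d_Kr = 77.5 cm, d_Kr = 77.5/(1 + 2.046) = 25.44 cm.
d_HF = 77.5 − 25.44 = 52.06 cm.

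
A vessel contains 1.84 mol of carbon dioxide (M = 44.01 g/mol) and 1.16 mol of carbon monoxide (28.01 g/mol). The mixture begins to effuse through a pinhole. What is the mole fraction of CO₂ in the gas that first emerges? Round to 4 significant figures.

The effusion rate of species i is ∝ p_i/√M_i ∝ n_i/√M_i.
Mole fraction of CO₂ in the effusate = (n_CO₂/√M_CO₂) / (n_CO₂/√M_CO₂ + n_CO/√M_CO)
= (1.84/√44.01) / (1.84/√44.01 + 1.16/√28.01) = 0.2774/(0.2774 + 0.2192) = 0.5586.

0.5586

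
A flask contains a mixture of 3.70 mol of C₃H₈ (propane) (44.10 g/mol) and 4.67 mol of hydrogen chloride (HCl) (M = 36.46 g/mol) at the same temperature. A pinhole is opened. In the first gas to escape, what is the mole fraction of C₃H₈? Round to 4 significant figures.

0.4187

Rate_i ∝ x_i/√M_i (Graham's law weighted by mole fraction), so the effusate composition follows n_i/√M_i.
So x_C₃H₈ in the escaping gas = (n_C₃H₈/√M_C₃H₈) / Σ(n_i/√M_i)
= (3.70/√44.10) / (3.70/√44.10 + 4.67/√36.46) = 0.5572/(0.5572 + 0.7734) = 0.4187.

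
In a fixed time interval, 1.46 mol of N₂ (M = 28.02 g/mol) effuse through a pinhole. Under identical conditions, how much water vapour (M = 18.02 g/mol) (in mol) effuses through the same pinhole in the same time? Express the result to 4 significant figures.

1.821 mol

Using Graham's law: rate_H₂O/rate_N₂ = √(M_N₂/M_H₂O) = √(28.02/18.02) = √1.555 = 1.247.
So the amount for H₂O is 1.46 × 1.247 = 1.821 mol.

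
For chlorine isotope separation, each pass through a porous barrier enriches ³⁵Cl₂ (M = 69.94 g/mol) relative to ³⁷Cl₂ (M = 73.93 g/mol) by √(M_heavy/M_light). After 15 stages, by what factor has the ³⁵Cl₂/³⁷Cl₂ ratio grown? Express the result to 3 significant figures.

1.52

Overall factor = α^15 with α = √(73.93/69.94), i.e. (73.93/69.94)^(15/2).
= 1.05705^(15/2) = 1.52.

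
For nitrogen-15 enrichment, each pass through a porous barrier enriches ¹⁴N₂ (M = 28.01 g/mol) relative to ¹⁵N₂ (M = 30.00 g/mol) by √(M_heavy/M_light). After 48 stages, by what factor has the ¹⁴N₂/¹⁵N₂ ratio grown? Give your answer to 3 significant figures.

5.19

Each stage multiplies the ratio by α = √(30.00/28.01), so after 48 stages the overall factor is α^48 = (30.00/28.01)^(48/2).
= 1.07105^24 = 5.19.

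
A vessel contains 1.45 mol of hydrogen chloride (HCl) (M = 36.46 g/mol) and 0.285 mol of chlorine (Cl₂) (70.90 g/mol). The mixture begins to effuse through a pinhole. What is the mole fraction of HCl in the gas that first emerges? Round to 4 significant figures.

0.8765

Rate_i ∝ x_i/√M_i (Graham's law weighted by mole fraction), so the effusate composition follows n_i/√M_i.
Mole fraction of HCl in the effusate = (n_HCl/√M_HCl) / (n_HCl/√M_HCl + n_Cl₂/√M_Cl₂)
= (1.45/√36.46) / (1.45/√36.46 + 0.285/√70.90) = 0.2401/(0.2401 + 0.03385) = 0.8765.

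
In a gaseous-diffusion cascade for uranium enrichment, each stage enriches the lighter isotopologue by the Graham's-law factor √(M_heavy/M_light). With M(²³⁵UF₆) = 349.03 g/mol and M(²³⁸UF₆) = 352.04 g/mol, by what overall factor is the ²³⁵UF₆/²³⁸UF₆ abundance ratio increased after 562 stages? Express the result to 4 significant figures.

The single-stage factor is √(M_heavy/M_light), so 562 stages give [√(352.04/349.03)]^562 = (352.04/349.03)^(562/2).
= 1.00862^281 = 11.17.

11.17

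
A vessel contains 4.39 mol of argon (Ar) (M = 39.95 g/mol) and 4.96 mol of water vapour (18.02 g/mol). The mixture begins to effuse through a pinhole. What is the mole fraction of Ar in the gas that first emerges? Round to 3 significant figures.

Effusion rate of each component ∝ n_i/√M_i (partial pressure × 1/√M).
Mole fraction of Ar in the effusate = (n_Ar/√M_Ar) / (n_Ar/√M_Ar + n_H₂O/√M_H₂O)
= (4.39/√39.95) / (4.39/√39.95 + 4.96/√18.02) = 0.6946/(0.6946 + 1.168) = 0.373.

0.373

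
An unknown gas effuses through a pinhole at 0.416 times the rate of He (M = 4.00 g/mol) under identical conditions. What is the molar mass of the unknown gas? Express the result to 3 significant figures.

23.1 g/mol

Using Graham's law: rate_X/rate_He = √(M_He/M_X).
0.416 = √(4.00/M_X)
M_X = 4.00 / 0.416² = 4.00 / 0.1731 = 23.1 g/mol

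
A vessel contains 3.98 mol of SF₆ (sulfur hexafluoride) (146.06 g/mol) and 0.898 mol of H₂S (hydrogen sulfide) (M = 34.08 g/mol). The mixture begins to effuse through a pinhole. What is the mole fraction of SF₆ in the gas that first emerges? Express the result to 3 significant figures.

Rate_i ∝ x_i/√M_i (Graham's law weighted by mole fraction), so the effusate composition follows n_i/√M_i.
Mole fraction of SF₆ in the effusate = (n_SF₆/√M_SF₆) / (n_SF₆/√M_SF₆ + n_H₂S/√M_H₂S)
= (3.98/√146.06) / (3.98/√146.06 + 0.898/√34.08) = 0.3293/(0.3293 + 0.1538) = 0.682.

0.682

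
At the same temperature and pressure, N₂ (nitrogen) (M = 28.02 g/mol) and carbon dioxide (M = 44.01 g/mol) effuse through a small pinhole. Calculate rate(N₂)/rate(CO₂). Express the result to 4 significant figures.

From Graham's law, rate_N₂/rate_CO₂ = √(M_CO₂/M_N₂) = √(44.01/28.02) = √1.571 = 1.253.

1.253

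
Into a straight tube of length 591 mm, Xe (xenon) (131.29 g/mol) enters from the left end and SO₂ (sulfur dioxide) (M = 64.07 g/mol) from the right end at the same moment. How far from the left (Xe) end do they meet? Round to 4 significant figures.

243.1 mm

The fronts meet when d_Xe + d_SO₂ = L with d_Xe/d_SO₂ = √(M_SO₂/M_Xe) (Graham's law). Here √(M_SO₂/M_Xe) = √(64.07/131.29) = 0.6986.
With d_Xe + d_SO₂ = 591 mm, d_SO₂ = 591/(1 + 0.6986) = 347.9 mm.
d_Xe = 591 − 347.9 = 243.1 mm.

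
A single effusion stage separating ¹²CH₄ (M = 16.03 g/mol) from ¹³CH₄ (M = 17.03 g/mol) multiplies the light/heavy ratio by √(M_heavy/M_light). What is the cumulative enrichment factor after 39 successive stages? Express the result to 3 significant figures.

After 39 stages the ratio has grown by (√(17.03/16.03))^39 = (17.03/16.03)^(39/2).
= 1.06238^(39/2) = 3.25.

3.25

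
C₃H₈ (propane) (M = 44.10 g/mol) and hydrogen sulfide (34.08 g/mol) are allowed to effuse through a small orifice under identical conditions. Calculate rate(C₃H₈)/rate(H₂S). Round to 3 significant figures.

0.879

From Graham's law, rate_C₃H₈/rate_H₂S = √(M_H₂S/M_C₃H₈) = √(34.08/44.10) = √0.7728 = 0.879.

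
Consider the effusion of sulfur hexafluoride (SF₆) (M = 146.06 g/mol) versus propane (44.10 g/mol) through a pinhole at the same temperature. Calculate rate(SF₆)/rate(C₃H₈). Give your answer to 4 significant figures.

0.5495

Since effusion rate ∝ 1/√M, rate_SF₆/rate_C₃H₈ = √(M_C₃H₈/M_SF₆) = √(44.10/146.06) = √0.3019 = 0.5495.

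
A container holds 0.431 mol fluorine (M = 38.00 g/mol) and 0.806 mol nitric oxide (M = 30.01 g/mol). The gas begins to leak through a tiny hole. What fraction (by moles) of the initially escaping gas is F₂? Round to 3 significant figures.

0.322

Effusion rate of each component ∝ n_i/√M_i (partial pressure × 1/√M).
x_F₂(eff) = (n_F₂/√M_F₂) / (n_F₂/√M_F₂ + n_NO/√M_NO)
= (0.431/√38.00) / (0.431/√38.00 + 0.806/√30.01) = 0.06992/(0.06992 + 0.1471) = 0.322.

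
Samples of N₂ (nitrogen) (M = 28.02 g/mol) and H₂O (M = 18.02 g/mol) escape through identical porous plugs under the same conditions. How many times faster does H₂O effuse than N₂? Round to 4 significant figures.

Using Graham's law: rate_H₂O/rate_N₂ = √(M_N₂/M_H₂O) = √(28.02/18.02) = √1.555 = 1.247.

1.247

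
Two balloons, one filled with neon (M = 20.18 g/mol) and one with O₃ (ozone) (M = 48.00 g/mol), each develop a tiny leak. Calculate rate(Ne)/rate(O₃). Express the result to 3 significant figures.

Since effusion rate ∝ 1/√M, rate_Ne/rate_O₃ = √(M_O₃/M_Ne) = √(48.00/20.18) = √2.379 = 1.54.

1.54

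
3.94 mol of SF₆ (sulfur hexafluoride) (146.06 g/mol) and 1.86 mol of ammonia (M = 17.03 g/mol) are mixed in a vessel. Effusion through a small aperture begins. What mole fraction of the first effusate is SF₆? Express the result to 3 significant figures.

0.420

Effusion rate of each component ∝ n_i/√M_i (partial pressure × 1/√M).
Mole fraction of SF₆ in the effusate = (n_SF₆/√M_SF₆) / (n_SF₆/√M_SF₆ + n_NH₃/√M_NH₃)
= (3.94/√146.06) / (3.94/√146.06 + 1.86/√17.03) = 0.3260/(0.3260 + 0.4507) = 0.420.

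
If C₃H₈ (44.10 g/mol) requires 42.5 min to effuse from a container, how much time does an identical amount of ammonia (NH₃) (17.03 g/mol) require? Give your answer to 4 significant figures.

26.41 min

Since effusion rate ∝ 1/√M, t_NH₃/t_C₃H₈ = √(M_NH₃/M_C₃H₈) = √(17.03/44.10) = √0.3862 = 0.6214.
So the time for NH₃ is 42.5 × 0.6214 = 26.41 min.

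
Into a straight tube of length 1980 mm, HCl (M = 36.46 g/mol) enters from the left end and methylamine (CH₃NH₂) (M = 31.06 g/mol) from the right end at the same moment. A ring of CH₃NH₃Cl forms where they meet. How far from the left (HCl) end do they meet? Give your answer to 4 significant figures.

950.3 mm

Distances travelled in equal time are proportional to diffusion rates, so d_HCl/d_CH₃NH₂ = √(M_CH₃NH₂/M_HCl) = √(31.06/36.46) = 0.9230.
With d_HCl + d_CH₃NH₂ = 1980 mm, d_CH₃NH₂ = 1980/(1 + 0.9230) = 1030 mm.
d_HCl = 1980 − 1030 = 950.3 mm.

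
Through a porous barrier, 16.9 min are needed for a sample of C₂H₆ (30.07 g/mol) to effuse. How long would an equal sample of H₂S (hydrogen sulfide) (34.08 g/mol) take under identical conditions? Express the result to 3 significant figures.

18.0 min

From Graham's law, t_H₂S/t_C₂H₆ = √(M_H₂S/M_C₂H₆) = √(34.08/30.07) = √1.133 = 1.065.
So the time for H₂S is 16.9 × 1.065 = 18.0 min.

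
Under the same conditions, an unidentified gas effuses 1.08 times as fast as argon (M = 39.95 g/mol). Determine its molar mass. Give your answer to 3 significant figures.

34.3 g/mol

Graham's law gives rate_X/rate_Ar = √(M_Ar/M_X).
1.08 = √(39.95/M_X)
M_X = 39.95 / 1.08² = 39.95 / 1.166 = 34.3 g/mol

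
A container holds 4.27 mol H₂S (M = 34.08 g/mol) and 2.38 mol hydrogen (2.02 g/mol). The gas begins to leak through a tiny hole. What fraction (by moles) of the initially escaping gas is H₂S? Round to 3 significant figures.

0.304

Each component's effusion rate ∝ (its partial pressure)·(1/√M) ∝ n_i/√M_i.
x_H₂S(eff) = (n_H₂S/√M_H₂S) / (n_H₂S/√M_H₂S + n_H₂/√M_H₂)
= (4.27/√34.08) / (4.27/√34.08 + 2.38/√2.02) = 0.7314/(0.7314 + 1.675) = 0.304.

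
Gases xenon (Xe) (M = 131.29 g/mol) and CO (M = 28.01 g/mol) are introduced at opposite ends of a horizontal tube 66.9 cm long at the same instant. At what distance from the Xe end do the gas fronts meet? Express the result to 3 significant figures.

Distances travelled in equal time are proportional to diffusion rates, so d_Xe/d_CO = √(M_CO/M_Xe) = √(28.01/131.29) = 0.4619.
With d_Xe + d_CO = 66.9 cm, d_CO = 66.9/(1 + 0.4619) = 45.76 cm.
d_Xe = 66.9 − 45.76 = 21.1 cm.

21.1 cm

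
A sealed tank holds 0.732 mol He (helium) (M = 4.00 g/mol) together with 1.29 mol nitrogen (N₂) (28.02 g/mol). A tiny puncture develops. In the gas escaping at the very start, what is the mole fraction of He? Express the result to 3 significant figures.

0.600

The effusion rate of species i is ∝ p_i/√M_i ∝ n_i/√M_i.
Mole fraction of He in the effusate = (n_He/√M_He) / (n_He/√M_He + n_N₂/√M_N₂)
= (0.732/√4.00) / (0.732/√4.00 + 1.29/√28.02) = 0.3660/(0.3660 + 0.2437) = 0.600.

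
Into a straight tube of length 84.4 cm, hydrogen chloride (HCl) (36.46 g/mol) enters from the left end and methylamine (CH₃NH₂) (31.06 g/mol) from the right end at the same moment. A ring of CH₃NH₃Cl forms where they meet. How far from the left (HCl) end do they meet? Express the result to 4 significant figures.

40.51 cm

In equal time, each gas travels a distance ∝ its rate ∝ 1/√M, so d_HCl/d_CH₃NH₂ = √(M_CH₃NH₂/M_HCl) = √(31.06/36.46) = 0.9230.
With d_HCl + d_CH₃NH₂ = 84.4 cm, d_CH₃NH₂ = 84.4/(1 + 0.9230) = 43.89 cm.
d_HCl = 84.4 − 43.89 = 40.51 cm.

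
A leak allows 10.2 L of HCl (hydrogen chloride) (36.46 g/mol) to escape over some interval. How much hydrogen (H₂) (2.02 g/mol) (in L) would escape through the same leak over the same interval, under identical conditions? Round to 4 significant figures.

43.33 L

From Graham's law, rate_H₂/rate_HCl = √(M_HCl/M_H₂) = √(36.46/2.02) = √18.05 = 4.248.
So the volume for H₂ is 10.2 × 4.248 = 43.33 L.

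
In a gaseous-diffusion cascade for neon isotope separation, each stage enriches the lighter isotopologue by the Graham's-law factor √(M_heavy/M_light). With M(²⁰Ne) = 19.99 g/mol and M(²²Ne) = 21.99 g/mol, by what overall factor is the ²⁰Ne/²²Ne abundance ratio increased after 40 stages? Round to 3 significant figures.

After 40 stages the ratio has grown by (√(21.99/19.99))^40 = (21.99/19.99)^(40/2).
= 1.10005^20 = 6.73.

6.73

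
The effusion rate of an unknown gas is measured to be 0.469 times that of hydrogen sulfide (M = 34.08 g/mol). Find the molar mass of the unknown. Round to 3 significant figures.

155 g/mol

From Graham's law, rate_X/rate_H₂S = √(M_H₂S/M_X).
0.469 = √(34.08/M_X)
M_X = 34.08 / 0.469² = 34.08 / 0.2200 = 155 g/mol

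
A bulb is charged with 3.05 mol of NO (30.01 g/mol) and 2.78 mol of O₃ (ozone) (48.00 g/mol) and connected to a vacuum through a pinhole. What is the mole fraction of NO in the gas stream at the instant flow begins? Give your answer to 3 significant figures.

0.581

The effusion rate of species i is ∝ p_i/√M_i ∝ n_i/√M_i.
x_NO(eff) = (n_NO/√M_NO) / (n_NO/√M_NO + n_O₃/√M_O₃)
= (3.05/√30.01) / (3.05/√30.01 + 2.78/√48.00) = 0.5568/(0.5568 + 0.4013) = 0.581.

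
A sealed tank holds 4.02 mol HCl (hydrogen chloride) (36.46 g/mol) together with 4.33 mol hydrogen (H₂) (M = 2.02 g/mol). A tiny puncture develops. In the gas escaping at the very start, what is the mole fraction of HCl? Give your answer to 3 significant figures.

Each component's effusion rate ∝ (its partial pressure)·(1/√M) ∝ n_i/√M_i.
x_HCl(eff) = (n_HCl/√M_HCl) / (n_HCl/√M_HCl + n_H₂/√M_H₂)
= (4.02/√36.46) / (4.02/√36.46 + 4.33/√2.02) = 0.6658/(0.6658 + 3.047) = 0.179.

0.179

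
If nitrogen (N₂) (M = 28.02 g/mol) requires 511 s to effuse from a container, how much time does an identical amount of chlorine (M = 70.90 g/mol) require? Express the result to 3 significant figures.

From Graham's law, t_Cl₂/t_N₂ = √(M_Cl₂/M_N₂) = √(70.90/28.02) = √2.530 = 1.591.
So the time for Cl₂ is 511 × 1.591 = 813 s.

813 s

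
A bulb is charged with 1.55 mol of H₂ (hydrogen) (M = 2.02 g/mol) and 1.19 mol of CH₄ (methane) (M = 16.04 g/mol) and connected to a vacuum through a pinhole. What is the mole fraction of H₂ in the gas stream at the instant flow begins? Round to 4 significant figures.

Effusion rate of each component ∝ n_i/√M_i (partial pressure × 1/√M).
Mole fraction of H₂ in the effusate = (n_H₂/√M_H₂) / (n_H₂/√M_H₂ + n_CH₄/√M_CH₄)
= (1.55/√2.02) / (1.55/√2.02 + 1.19/√16.04) = 1.091/(1.091 + 0.2971) = 0.7859.

0.7859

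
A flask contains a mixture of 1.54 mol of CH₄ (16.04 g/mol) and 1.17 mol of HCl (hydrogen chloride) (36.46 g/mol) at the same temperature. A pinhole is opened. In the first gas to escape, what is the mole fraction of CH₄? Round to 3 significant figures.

0.665

Each component's effusion rate ∝ (its partial pressure)·(1/√M) ∝ n_i/√M_i.
Mole fraction of CH₄ in the effusate = (n_CH₄/√M_CH₄) / (n_CH₄/√M_CH₄ + n_HCl/√M_HCl)
= (1.54/√16.04) / (1.54/√16.04 + 1.17/√36.46) = 0.3845/(0.3845 + 0.1938) = 0.665.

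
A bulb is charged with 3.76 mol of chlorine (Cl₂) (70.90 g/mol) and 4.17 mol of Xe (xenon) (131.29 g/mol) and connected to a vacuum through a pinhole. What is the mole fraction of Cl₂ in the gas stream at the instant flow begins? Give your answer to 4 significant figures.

Effusion rate of each component ∝ n_i/√M_i (partial pressure × 1/√M).
So x_Cl₂ in the escaping gas = (n_Cl₂/√M_Cl₂) / Σ(n_i/√M_i)
= (3.76/√70.90) / (3.76/√70.90 + 4.17/√131.29) = 0.4465/(0.4465 + 0.3639) = 0.5510.

0.5510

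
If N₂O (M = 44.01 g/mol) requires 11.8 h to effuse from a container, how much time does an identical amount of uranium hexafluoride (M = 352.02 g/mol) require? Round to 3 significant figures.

Graham's law gives t_UF₆/t_N₂O = √(M_UF₆/M_N₂O) = √(352.02/44.01) = √7.999 = 2.828.
So the time for UF₆ is 11.8 × 2.828 = 33.4 h.

33.4 h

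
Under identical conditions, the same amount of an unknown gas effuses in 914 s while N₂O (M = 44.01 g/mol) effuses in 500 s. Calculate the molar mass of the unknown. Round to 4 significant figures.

By Graham's law, t_X/t_N₂O = √(M_X/M_N₂O).
914/500 = 1.828 = √(M_X/44.01)
M_X = 44.01 × 1.828² = 44.01 × 3.342 = 147.1 g/mol

147.1 g/mol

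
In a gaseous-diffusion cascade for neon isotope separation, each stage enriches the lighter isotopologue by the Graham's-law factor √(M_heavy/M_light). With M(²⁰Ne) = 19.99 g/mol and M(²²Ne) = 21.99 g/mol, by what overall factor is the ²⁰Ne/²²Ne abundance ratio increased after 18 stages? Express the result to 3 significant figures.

Overall factor = α^18 with α = √(21.99/19.99), i.e. (21.99/19.99)^(18/2).
= 1.10005^9 = 2.36.

2.36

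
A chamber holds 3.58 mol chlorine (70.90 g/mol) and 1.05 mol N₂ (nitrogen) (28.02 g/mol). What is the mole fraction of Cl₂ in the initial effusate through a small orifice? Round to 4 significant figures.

0.6819

Rate_i ∝ x_i/√M_i (Graham's law weighted by mole fraction), so the effusate composition follows n_i/√M_i.
x_Cl₂(eff) = (n_Cl₂/√M_Cl₂) / (n_Cl₂/√M_Cl₂ + n_N₂/√M_N₂)
= (3.58/√70.90) / (3.58/√70.90 + 1.05/√28.02) = 0.4252/(0.4252 + 0.1984) = 0.6819.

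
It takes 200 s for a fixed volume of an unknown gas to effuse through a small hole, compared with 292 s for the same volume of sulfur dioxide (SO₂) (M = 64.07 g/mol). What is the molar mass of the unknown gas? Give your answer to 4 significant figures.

30.06 g/mol

Since effusion rate ∝ 1/√M, t_X/t_SO₂ = √(M_X/M_SO₂).
200/292 = 0.6849 = √(M_X/64.07)
M_X = 64.07 × 0.6849² = 64.07 × 0.4691 = 30.06 g/mol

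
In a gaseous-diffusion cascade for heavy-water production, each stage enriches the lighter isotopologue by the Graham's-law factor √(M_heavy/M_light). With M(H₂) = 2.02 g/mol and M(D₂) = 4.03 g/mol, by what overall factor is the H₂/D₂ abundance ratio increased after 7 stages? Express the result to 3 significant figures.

11.2

After 7 stages the ratio has grown by (√(4.03/2.02))^7 = (4.03/2.02)^(7/2).
= 1.99505^(7/2) = 11.2.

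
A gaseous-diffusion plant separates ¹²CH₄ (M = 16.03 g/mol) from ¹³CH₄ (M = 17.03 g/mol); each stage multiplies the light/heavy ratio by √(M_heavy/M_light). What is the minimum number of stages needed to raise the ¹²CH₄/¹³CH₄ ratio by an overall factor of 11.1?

80

Per stage α = (17.03/16.03)^(1/2) = 1.06238^0.5, giving ln α = 0.03026.
Need α^N ≥ 11.1 ⇒ N ≥ ln(11.1) / ln α = 2.407 / 0.03026 = 79.55.
So at least 80 stages are needed.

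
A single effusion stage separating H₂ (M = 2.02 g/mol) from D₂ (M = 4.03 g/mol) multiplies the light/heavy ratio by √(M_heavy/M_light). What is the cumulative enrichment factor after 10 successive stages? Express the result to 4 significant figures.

The single-stage factor is √(M_heavy/M_light), so 10 stages give [√(4.03/2.02)]^10 = (4.03/2.02)^(10/2).
= 1.99505^5 = 31.61.

31.61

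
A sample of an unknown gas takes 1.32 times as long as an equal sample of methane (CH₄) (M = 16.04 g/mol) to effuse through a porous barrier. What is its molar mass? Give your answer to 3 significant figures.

27.9 g/mol

By Graham's law, t_X/t_CH₄ = √(M_X/M_CH₄).
1.32 = √(M_X/16.04)
M_X = 16.04 × 1.32² = 16.04 × 1.742 = 27.9 g/mol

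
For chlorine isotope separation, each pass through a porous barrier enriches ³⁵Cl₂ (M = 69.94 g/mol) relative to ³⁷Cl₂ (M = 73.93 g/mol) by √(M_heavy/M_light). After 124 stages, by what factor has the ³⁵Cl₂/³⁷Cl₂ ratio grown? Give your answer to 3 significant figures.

After 124 stages the ratio has grown by (√(73.93/69.94))^124 = (73.93/69.94)^(124/2).
= 1.05705^62 = 31.2.

31.2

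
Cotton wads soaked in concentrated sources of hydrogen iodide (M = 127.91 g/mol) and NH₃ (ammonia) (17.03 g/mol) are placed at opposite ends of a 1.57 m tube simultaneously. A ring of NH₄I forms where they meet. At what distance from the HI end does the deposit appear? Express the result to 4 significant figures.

0.4197 m

Graham's law gives d_HI/d_NH₃ = rate_HI/rate_NH₃ = √(M_NH₃/M_HI) = √(17.03/127.91) = 0.3649.
With d_HI + d_NH₃ = 1.57 m, d_NH₃ = 1.57/(1 + 0.3649) = 1.150 m.
d_HI = 1.57 − 1.150 = 0.4197 m.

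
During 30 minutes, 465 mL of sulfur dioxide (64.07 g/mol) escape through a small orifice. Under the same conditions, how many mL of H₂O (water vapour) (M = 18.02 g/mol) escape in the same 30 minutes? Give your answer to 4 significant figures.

Since effusion rate ∝ 1/√M, rate_H₂O/rate_SO₂ = √(M_SO₂/M_H₂O) = √(64.07/18.02) = √3.555 = 1.886.
So the volume for H₂O is 465 × 1.886 = 876.8 mL.

876.8 mL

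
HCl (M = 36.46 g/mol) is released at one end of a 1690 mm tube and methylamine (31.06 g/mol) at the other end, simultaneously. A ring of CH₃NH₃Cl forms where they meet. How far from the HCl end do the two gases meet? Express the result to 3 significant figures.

In equal time, each gas travels a distance ∝ its rate ∝ 1/√M, so d_HCl/d_CH₃NH₂ = √(M_CH₃NH₂/M_HCl) = √(31.06/36.46) = 0.9230.
With d_HCl + d_CH₃NH₂ = 1690 mm, d_CH₃NH₂ = 1690/(1 + 0.9230) = 878.8 mm.
d_HCl = 1690 − 878.8 = 811 mm.

811 mm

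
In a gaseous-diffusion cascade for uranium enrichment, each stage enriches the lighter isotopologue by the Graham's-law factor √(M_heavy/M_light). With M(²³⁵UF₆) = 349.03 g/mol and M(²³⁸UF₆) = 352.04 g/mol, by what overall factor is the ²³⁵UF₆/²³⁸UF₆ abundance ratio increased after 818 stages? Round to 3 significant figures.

33.5

The single-stage factor is √(M_heavy/M_light), so 818 stages give [√(352.04/349.03)]^818 = (352.04/349.03)^(818/2).
= 1.00862^409 = 33.5.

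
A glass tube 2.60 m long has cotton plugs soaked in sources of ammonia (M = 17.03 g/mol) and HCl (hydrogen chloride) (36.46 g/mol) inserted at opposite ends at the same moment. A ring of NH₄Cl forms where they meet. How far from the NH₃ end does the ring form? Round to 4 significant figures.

1.544 m

The fronts meet when d_NH₃ + d_HCl = L with d_NH₃/d_HCl = √(M_HCl/M_NH₃) (Graham's law). Here √(M_HCl/M_NH₃) = √(36.46/17.03) = 1.463.
With d_NH₃ + d_HCl = 2.60 m, d_HCl = 2.60/(1 + 1.463) = 1.056 m.
d_NH₃ = 2.60 − 1.056 = 1.544 m.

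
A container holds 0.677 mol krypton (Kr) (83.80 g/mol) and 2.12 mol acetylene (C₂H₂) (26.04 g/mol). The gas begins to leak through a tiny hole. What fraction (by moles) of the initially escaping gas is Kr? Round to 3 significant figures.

0.151

Effusion rate of each component ∝ n_i/√M_i (partial pressure × 1/√M).
Mole fraction of Kr in the effusate = (n_Kr/√M_Kr) / (n_Kr/√M_Kr + n_C₂H₂/√M_C₂H₂)
= (0.677/√83.80) / (0.677/√83.80 + 2.12/√26.04) = 0.07395/(0.07395 + 0.4154) = 0.151.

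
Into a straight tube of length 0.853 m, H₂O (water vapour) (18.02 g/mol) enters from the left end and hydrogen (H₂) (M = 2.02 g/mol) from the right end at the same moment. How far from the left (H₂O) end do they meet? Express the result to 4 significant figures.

0.2140 m

The fronts meet when d_H₂O + d_H₂ = L with d_H₂O/d_H₂ = √(M_H₂/M_H₂O) (Graham's law). Here √(M_H₂/M_H₂O) = √(2.02/18.02) = 0.3348.
With d_H₂O + d_H₂ = 0.853 m, d_H₂ = 0.853/(1 + 0.3348) = 0.6390 m.
d_H₂O = 0.853 − 0.6390 = 0.2140 m.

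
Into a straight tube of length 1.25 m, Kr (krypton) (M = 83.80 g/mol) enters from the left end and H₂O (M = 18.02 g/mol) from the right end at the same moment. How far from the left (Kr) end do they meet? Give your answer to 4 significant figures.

0.3960 m

The fronts meet when d_Kr + d_H₂O = L with d_Kr/d_H₂O = √(M_H₂O/M_Kr) (Graham's law). Here √(M_H₂O/M_Kr) = √(18.02/83.80) = 0.4637.
With d_Kr + d_H₂O = 1.25 m, d_H₂O = 1.25/(1 + 0.4637) = 0.8540 m.
d_Kr = 1.25 − 0.8540 = 0.3960 m.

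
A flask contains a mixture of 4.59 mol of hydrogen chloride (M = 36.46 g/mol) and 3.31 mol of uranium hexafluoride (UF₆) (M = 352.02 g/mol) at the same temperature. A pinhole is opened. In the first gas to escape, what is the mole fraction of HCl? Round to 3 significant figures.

0.812

The effusion rate of species i is ∝ p_i/√M_i ∝ n_i/√M_i.
x_HCl(eff) = (n_HCl/√M_HCl) / (n_HCl/√M_HCl + n_UF₆/√M_UF₆)
= (4.59/√36.46) / (4.59/√36.46 + 3.31/√352.02) = 0.7602/(0.7602 + 0.1764) = 0.812.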